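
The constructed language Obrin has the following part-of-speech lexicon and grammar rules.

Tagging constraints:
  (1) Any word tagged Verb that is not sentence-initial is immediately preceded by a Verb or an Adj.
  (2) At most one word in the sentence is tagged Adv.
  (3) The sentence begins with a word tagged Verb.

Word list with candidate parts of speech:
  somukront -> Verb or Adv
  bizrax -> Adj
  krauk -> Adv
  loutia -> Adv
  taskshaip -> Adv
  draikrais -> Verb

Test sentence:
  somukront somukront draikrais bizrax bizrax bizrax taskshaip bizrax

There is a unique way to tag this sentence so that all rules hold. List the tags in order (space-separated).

Verb Verb Verb Adj Adj Adj Adv Adj

Candidates per position — 1:somukront {Verb,Adv}; 2:somukront {Verb,Adv}; 3:draikrais {Verb}; 4:bizrax {Adj}; 5:bizrax {Adj}; 6:bizrax {Adj}; 7:taskshaip {Adv}; 8:bizrax {Adj}.
If word 1 were Adv, no tagging could satisfy rule 1; so word 1 is Verb.
If word 2 were Adv, no tagging could satisfy rule 1; so word 2 is Verb.
The unique satisfying tagging is: Verb Verb Verb Adj Adj Adj Adv Adj.
Rule-by-rule: rule 1 ok; rule 2 ok; rule 3 ok.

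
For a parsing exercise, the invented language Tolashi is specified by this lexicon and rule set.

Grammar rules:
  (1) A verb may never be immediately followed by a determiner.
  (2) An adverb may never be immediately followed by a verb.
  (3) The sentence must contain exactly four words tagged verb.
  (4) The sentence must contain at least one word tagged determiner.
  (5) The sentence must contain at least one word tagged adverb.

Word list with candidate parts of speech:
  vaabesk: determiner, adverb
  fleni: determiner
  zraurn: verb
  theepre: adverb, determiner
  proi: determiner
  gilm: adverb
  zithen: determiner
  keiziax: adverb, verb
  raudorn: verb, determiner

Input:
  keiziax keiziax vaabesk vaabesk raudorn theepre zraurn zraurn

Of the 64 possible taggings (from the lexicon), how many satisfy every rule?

Candidates per position — 1:keiziax {adverb,verb}; 2:keiziax {adverb,verb}; 3:vaabesk {determiner,adverb}; 4:vaabesk {determiner,adverb}; 5:raudorn {verb,determiner}; 6:theepre {adverb,determiner}; 7:zraurn {verb}; 8:zraurn {verb}.
There are 64 candidate sequences in total.
The sequences that satisfy every rule: verb verb adverb determiner determiner determiner verb verb; verb verb adverb adverb determiner determiner verb verb.
Count = 2.

2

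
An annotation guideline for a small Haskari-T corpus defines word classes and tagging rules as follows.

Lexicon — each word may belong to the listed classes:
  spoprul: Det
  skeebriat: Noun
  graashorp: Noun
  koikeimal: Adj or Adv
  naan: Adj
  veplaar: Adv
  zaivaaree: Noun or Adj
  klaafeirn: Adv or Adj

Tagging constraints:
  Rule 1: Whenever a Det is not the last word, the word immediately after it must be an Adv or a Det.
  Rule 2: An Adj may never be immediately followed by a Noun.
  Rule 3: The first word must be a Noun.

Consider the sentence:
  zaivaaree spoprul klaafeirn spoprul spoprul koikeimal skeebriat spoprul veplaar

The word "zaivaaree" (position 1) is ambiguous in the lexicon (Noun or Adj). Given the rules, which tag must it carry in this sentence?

Noun

Candidates per position — 1:zaivaaree {Noun,Adj}; 2:spoprul {Det}; 3:klaafeirn {Adv,Adj}; 4:spoprul {Det}; 5:spoprul {Det}; 6:koikeimal {Adj,Adv}; 7:skeebriat {Noun}; 8:spoprul {Det}; 9:veplaar {Adv}.
Word 1 cannot be Adj — rule 3 would then fail for every completion. It is Noun.
Word 3 cannot be Adj — rule 1 would then fail for every completion. It is Adv.
Word 6 cannot be Adj — rule 1 would then fail for every completion. It is Adv.
So the tagging must be: Noun Det Adv Det Det Adv Noun Det Adv.
Checking: rule 1 satisfied; rule 2 satisfied; rule 3 satisfied.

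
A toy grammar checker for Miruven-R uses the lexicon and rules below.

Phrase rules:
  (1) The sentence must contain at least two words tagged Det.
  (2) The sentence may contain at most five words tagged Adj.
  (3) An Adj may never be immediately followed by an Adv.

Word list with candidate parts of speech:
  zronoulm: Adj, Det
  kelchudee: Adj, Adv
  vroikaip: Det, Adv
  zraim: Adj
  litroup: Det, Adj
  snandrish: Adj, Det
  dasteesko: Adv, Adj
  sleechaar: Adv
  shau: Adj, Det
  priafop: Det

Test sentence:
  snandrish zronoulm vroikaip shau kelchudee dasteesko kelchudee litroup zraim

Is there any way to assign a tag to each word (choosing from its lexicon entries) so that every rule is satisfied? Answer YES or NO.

Candidates per position — 1:snandrish {Adj,Det}; 2:zronoulm {Adj,Det}; 3:vroikaip {Det,Adv}; 4:shau {Adj,Det}; 5:kelchudee {Adj,Adv}; 6:dasteesko {Adv,Adj}; 7:kelchudee {Adj,Adv}; 8:litroup {Det,Adj}; 9:zraim {Adj}.
One satisfying assignment: Adj Det Det Det Adv Adv Adv Det Adj.
Rule-by-rule: rule 1 holds; rule 2 holds; rule 3 holds.

YES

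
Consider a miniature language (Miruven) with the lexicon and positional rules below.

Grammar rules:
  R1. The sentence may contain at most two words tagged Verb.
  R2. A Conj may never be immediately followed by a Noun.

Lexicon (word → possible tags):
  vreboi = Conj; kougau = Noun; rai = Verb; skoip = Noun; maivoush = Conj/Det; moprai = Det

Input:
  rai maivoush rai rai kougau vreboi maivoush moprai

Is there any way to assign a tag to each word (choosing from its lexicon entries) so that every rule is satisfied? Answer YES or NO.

Candidates per position — 1:rai {Verb}; 2:maivoush {Conj,Det}; 3:rai {Verb}; 4:rai {Verb}; 5:kougau {Noun}; 6:vreboi {Conj}; 7:maivoush {Conj,Det}; 8:moprai {Det}.
Rule 1 cannot be satisfied by any choice of tags from the lexicon.
So there is no consistent tagging.

NO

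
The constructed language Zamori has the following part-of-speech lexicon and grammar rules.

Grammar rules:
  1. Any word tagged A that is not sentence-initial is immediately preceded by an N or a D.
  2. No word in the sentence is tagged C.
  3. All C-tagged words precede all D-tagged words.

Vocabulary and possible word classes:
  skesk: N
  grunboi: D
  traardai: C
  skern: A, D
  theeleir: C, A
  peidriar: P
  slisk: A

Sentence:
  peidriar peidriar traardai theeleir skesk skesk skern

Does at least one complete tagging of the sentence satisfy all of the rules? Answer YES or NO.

Candidates per position — 1:peidriar {P}; 2:peidriar {P}; 3:traardai {C}; 4:theeleir {C,A}; 5:skesk {N}; 6:skesk {N}; 7:skern {A,D}.
Rule 2 cannot be satisfied by any choice of tags from the lexicon.
So there is no consistent tagging.

NO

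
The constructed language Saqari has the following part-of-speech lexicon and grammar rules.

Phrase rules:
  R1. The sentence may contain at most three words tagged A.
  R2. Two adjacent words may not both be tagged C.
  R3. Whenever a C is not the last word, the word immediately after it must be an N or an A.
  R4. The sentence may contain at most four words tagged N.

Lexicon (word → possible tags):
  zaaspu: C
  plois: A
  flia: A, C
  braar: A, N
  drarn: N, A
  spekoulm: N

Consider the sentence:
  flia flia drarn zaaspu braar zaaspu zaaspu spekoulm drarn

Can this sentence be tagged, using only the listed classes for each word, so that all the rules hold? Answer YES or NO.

Candidates per position — 1:flia {A,C}; 2:flia {A,C}; 3:drarn {N,A}; 4:zaaspu {C}; 5:braar {A,N}; 6:zaaspu {C}; 7:zaaspu {C}; 8:spekoulm {N}; 9:drarn {N,A}.
Rule 2 cannot be satisfied by any choice of tags from the lexicon.
So there is no consistent tagging.

NO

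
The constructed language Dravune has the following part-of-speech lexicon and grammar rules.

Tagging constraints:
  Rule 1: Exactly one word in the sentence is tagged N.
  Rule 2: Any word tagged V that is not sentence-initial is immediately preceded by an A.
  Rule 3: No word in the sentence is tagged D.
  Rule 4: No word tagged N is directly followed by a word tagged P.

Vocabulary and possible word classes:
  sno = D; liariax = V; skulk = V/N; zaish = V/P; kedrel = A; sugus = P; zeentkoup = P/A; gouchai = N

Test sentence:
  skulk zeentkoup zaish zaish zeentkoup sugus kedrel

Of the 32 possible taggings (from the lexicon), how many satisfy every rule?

4

Candidates per position — 1:skulk {V,N}; 2:zeentkoup {P,A}; 3:zaish {V,P}; 4:zaish {V,P}; 5:zeentkoup {P,A}; 6:sugus {P}; 7:kedrel {A}.
There are 32 candidate sequences in total.
The sequences that satisfy every rule: N A V P P P A; N A V P A P A; N A P P P P A; N A P P A P A.
Count = 4.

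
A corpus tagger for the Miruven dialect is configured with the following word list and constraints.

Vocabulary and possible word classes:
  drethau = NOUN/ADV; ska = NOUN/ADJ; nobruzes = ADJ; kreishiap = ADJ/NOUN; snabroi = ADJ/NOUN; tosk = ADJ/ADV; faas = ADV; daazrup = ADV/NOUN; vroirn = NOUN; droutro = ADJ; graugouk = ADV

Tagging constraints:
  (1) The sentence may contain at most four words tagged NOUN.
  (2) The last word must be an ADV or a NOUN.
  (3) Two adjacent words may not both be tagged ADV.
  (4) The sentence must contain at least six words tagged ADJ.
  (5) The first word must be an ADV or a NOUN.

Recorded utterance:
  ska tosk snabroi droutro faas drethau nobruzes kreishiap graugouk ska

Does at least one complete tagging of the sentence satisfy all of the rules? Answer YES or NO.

Candidates per position — 1:ska {NOUN,ADJ}; 2:tosk {ADJ,ADV}; 3:snabroi {ADJ,NOUN}; 4:droutro {ADJ}; 5:faas {ADV}; 6:drethau {NOUN,ADV}; 7:nobruzes {ADJ}; 8:kreishiap {ADJ,NOUN}; 9:graugouk {ADV}; 10:ska {NOUN,ADJ}.
Every candidate sequence violates at least one rule; no consistent tagging exists.

NO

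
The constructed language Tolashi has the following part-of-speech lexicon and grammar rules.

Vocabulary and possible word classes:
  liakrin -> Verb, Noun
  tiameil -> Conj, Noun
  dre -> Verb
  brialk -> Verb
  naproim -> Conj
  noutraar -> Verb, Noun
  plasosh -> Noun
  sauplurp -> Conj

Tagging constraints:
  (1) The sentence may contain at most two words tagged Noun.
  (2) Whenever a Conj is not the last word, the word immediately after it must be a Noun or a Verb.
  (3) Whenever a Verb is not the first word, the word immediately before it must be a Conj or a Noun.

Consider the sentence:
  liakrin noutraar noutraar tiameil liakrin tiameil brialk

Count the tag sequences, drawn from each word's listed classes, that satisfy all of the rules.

Candidates per position — 1:liakrin {Verb,Noun}; 2:noutraar {Verb,Noun}; 3:noutraar {Verb,Noun}; 4:tiameil {Conj,Noun}; 5:liakrin {Verb,Noun}; 6:tiameil {Conj,Noun}; 7:brialk {Verb}.
There are 64 candidate sequences in total.
Checking each against the rules leaves 7 sequences.
Count = 7.

7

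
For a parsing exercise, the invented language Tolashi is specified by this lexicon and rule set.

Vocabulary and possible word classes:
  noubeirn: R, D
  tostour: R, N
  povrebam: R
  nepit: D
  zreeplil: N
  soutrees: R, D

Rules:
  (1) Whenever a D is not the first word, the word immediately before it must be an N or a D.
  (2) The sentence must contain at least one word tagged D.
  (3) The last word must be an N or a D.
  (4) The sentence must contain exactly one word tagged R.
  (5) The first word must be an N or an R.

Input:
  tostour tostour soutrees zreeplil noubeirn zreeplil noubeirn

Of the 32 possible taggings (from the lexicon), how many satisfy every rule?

3

Candidates per position — 1:tostour {R,N}; 2:tostour {R,N}; 3:soutrees {R,D}; 4:zreeplil {N}; 5:noubeirn {R,D}; 6:zreeplil {N}; 7:noubeirn {R,D}.
There are 32 candidate sequences in total.
The sequences that satisfy every rule: R N D N D N D; N N R N D N D; N N D N R N D.
Count = 3.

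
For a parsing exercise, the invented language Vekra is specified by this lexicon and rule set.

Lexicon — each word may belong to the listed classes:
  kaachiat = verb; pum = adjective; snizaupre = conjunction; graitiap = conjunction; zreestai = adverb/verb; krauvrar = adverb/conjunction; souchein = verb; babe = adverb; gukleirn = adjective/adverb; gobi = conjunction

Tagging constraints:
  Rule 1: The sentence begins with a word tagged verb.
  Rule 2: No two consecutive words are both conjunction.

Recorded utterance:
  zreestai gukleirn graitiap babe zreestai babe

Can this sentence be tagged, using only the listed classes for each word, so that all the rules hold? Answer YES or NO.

YES

Candidates per position — 1:zreestai {adverb,verb}; 2:gukleirn {adjective,adverb}; 3:graitiap {conjunction}; 4:babe {adverb}; 5:zreestai {adverb,verb}; 6:babe {adverb}.
One satisfying assignment: verb adjective conjunction adverb verb adverb.
Rule-by-rule: rule 1 holds; rule 2 holds.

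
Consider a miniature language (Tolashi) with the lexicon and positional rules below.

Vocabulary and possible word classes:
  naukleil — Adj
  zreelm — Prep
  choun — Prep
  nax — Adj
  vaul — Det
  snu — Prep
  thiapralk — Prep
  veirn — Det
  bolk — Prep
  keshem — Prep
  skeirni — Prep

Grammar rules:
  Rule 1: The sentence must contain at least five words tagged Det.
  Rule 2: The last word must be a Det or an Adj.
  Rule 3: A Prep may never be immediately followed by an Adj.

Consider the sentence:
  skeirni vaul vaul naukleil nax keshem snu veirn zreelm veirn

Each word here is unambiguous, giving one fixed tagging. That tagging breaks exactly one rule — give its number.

1

Fixed tagging: Prep Det Det Adj Adj Prep Prep Det Prep Det.
Applying the rules: R1 ✗, R2 ✓, R3 ✓.
Only rule 1 fails.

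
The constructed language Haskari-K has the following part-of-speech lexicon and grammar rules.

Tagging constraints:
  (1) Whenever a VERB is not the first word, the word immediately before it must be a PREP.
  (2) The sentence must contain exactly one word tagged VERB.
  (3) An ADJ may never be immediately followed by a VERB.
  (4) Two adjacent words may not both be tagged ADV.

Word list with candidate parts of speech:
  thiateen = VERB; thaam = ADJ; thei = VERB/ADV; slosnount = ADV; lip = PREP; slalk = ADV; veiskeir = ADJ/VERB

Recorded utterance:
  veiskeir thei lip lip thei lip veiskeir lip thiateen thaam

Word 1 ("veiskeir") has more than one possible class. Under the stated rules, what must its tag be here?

Candidates per position — 1:veiskeir {ADJ,VERB}; 2:thei {VERB,ADV}; 3:lip {PREP}; 4:lip {PREP}; 5:thei {VERB,ADV}; 6:lip {PREP}; 7:veiskeir {ADJ,VERB}; 8:lip {PREP}; 9:thiateen {VERB}; 10:thaam {ADJ}.
Word 1 cannot be VERB — rule 2 would then fail for every completion. It is ADJ.
Word 2 cannot be VERB — rule 1 would then fail for every completion. It is ADV.
Word 5 cannot be VERB — rule 2 would then fail for every completion. It is ADV.
Word 7 cannot be VERB — rule 2 would then fail for every completion. It is ADJ.
That leaves exactly one tagging: ADJ ADV PREP PREP ADV PREP ADJ PREP VERB ADJ.
Checking: rule 1 holds; rule 2 holds; rule 3 holds; rule 4 holds.

ADJ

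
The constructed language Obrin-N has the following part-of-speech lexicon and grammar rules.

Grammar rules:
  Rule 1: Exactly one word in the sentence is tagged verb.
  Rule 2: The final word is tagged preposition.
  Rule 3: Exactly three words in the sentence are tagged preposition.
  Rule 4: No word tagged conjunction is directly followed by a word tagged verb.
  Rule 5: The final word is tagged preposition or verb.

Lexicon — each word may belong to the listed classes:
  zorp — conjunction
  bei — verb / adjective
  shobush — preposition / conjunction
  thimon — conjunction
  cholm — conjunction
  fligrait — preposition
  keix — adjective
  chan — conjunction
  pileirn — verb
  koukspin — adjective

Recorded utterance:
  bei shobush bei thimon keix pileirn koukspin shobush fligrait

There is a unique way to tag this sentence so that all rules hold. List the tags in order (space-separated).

adjective preposition adjective conjunction adjective verb adjective preposition preposition

Candidates per position — 1:bei {verb,adjective}; 2:shobush {preposition,conjunction}; 3:bei {verb,adjective}; 4:thimon {conjunction}; 5:keix {adjective}; 6:pileirn {verb}; 7:koukspin {adjective}; 8:shobush {preposition,conjunction}; 9:fligrait {preposition}.
Position 1: tagging it verb would leave rule 1 unsatisfiable, so it must be adjective.
Position 2: tagging it conjunction would leave rule 3 unsatisfiable, so it must be preposition.
Position 3: tagging it verb would leave rule 1 unsatisfiable, so it must be adjective.
Position 8: tagging it conjunction would leave rule 3 unsatisfiable, so it must be preposition.
That leaves exactly one tagging: adjective preposition adjective conjunction adjective verb adjective preposition preposition.
Rule-by-rule: rule 1 holds; rule 2 holds; rule 3 holds; rule 4 holds; rule 5 holds.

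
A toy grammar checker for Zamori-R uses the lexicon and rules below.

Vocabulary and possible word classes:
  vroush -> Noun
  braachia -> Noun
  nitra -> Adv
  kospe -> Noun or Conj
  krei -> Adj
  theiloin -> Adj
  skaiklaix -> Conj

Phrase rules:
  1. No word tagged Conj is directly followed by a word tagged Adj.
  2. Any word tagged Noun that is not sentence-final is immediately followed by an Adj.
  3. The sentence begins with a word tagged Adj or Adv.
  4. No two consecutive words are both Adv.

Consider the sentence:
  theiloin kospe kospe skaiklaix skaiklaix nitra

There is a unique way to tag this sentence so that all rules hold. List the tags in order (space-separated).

Adj Conj Conj Conj Conj Adv

Candidates per position — 1:theiloin {Adj}; 2:kospe {Noun,Conj}; 3:kospe {Noun,Conj}; 4:skaiklaix {Conj}; 5:skaiklaix {Conj}; 6:nitra {Adv}.
Position 2: tagging it Noun would leave rule 2 unsatisfiable, so it must be Conj.
Position 3: tagging it Noun would leave rule 2 unsatisfiable, so it must be Conj.
The only consistent sequence is: Adj Conj Conj Conj Conj Adv.
Rule-by-rule: rule 1 satisfied; rule 2 satisfied; rule 3 satisfied; rule 4 satisfied.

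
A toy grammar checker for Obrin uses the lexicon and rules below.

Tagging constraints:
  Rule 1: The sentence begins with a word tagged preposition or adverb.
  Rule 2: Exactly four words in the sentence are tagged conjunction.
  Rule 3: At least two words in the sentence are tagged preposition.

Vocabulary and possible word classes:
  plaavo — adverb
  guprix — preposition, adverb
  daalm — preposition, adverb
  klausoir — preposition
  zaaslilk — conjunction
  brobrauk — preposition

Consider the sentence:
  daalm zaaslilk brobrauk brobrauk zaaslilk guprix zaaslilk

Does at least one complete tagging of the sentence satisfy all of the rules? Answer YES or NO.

NO

Candidates per position — 1:daalm {preposition,adverb}; 2:zaaslilk {conjunction}; 3:brobrauk {preposition}; 4:brobrauk {preposition}; 5:zaaslilk {conjunction}; 6:guprix {preposition,adverb}; 7:zaaslilk {conjunction}.
Rule 2 cannot be satisfied by any choice of tags from the lexicon.
So there is no consistent tagging.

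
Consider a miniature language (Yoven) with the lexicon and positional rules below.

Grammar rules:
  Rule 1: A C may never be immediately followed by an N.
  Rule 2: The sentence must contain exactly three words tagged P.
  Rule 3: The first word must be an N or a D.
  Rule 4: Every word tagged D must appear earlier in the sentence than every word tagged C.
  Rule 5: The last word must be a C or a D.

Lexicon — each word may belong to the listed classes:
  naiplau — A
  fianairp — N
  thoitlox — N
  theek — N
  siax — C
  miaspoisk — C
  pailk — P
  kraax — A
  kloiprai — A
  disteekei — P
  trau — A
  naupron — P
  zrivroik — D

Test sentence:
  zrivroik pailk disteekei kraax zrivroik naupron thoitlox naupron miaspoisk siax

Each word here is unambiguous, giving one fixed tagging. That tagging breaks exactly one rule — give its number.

Fixed tagging: D P P A D P N P C C.
Checking each rule: R1 ok, R2 fails, R3 ok, R4 ok, R5 ok.
Only rule 2 fails.

2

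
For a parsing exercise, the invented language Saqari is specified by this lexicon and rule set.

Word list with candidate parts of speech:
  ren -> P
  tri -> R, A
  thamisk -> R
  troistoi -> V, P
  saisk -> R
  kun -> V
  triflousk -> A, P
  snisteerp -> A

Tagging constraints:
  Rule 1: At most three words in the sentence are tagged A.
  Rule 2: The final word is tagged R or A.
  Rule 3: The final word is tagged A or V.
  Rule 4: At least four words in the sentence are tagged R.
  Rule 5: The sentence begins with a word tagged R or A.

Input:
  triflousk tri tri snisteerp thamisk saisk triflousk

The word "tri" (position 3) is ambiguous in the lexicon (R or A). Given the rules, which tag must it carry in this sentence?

R

Candidates per position — 1:triflousk {A,P}; 2:tri {R,A}; 3:tri {R,A}; 4:snisteerp {A}; 5:thamisk {R}; 6:saisk {R}; 7:triflousk {A,P}.
Position 1: P is ruled out by rule 5; that leaves A.
Position 2: A is ruled out by rule 4; that leaves R.
Position 3: A is ruled out by rule 4; that leaves R.
Position 7: P is ruled out by rule 2; that leaves A.
That leaves exactly one tagging: A R R A R R A.
Check: rule 1 ✓; rule 2 ✓; rule 3 ✓; rule 4 ✓; rule 5 ✓.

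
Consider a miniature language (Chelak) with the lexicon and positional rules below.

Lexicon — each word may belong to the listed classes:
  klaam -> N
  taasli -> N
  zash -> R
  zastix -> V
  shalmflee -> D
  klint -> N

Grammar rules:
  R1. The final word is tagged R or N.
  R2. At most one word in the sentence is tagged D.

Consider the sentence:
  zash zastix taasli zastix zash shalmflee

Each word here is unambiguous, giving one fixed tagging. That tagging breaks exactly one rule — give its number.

1

Fixed tagging: R V N V R D.
Checking each rule: R1 violated, R2 holds.
Only rule 1 fails.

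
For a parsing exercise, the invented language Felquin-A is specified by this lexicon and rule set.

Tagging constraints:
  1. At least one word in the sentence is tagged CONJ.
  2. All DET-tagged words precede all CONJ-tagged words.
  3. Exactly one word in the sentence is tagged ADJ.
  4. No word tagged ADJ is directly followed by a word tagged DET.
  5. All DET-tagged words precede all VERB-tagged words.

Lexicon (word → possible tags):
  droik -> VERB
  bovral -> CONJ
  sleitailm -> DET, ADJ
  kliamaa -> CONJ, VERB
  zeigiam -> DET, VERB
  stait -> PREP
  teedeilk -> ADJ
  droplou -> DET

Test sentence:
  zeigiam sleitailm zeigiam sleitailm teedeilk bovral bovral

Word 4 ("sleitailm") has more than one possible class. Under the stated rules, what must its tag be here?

DET

Candidates per position — 1:zeigiam {DET,VERB}; 2:sleitailm {DET,ADJ}; 3:zeigiam {DET,VERB}; 4:sleitailm {DET,ADJ}; 5:teedeilk {ADJ}; 6:bovral {CONJ}; 7:bovral {CONJ}.
Position 2: ADJ is ruled out by rule 3; that leaves DET.
Position 4: ADJ is ruled out by rule 3; that leaves DET.
Position 1: VERB is ruled out by rule 5; that leaves DET.
Position 3: VERB is ruled out by rule 5; that leaves DET.
The unique satisfying tagging is: DET DET DET DET ADJ CONJ CONJ.
Rule-by-rule: rule 1 holds; rule 2 holds; rule 3 holds; rule 4 holds; rule 5 holds.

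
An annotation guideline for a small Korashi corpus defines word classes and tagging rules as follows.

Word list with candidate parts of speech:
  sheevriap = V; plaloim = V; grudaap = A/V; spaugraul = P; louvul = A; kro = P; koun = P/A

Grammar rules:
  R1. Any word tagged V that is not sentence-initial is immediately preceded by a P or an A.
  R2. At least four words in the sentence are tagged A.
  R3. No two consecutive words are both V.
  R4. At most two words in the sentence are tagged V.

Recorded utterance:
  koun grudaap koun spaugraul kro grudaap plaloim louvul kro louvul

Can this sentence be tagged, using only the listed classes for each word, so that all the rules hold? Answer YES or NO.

Candidates per position — 1:koun {P,A}; 2:grudaap {A,V}; 3:koun {P,A}; 4:spaugraul {P}; 5:kro {P}; 6:grudaap {A,V}; 7:plaloim {V}; 8:louvul {A}; 9:kro {P}; 10:louvul {A}.
One satisfying assignment: A A P P P A V A P A.
Checking: rule 1 ✓; rule 2 ✓; rule 3 ✓; rule 4 ✓.

YES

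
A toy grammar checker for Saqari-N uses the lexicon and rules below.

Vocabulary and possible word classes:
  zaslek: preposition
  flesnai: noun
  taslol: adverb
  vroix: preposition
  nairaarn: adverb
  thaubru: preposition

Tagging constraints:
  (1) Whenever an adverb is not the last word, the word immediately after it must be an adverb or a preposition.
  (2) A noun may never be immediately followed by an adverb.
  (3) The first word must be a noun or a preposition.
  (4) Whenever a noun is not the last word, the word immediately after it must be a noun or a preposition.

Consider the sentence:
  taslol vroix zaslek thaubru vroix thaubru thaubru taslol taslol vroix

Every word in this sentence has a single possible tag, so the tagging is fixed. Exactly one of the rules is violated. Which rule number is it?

3

Fixed tagging: adverb preposition preposition preposition preposition preposition preposition adverb adverb preposition.
Checking each rule: R1 pass, R2 pass, R3 fail, R4 pass.
Only rule 3 fails.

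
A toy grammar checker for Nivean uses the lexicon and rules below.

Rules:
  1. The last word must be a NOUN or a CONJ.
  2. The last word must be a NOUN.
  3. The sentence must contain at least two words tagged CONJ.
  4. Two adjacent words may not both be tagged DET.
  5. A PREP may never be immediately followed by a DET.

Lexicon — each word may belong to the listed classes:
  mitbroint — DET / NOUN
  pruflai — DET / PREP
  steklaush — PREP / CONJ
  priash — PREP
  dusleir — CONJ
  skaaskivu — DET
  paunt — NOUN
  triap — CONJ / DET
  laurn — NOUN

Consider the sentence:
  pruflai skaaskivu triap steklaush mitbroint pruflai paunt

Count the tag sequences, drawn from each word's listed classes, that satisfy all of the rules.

0

Candidates per position — 1:pruflai {DET,PREP}; 2:skaaskivu {DET}; 3:triap {CONJ,DET}; 4:steklaush {PREP,CONJ}; 5:mitbroint {DET,NOUN}; 6:pruflai {DET,PREP}; 7:paunt {NOUN}.
There are 32 candidate sequences in total.
Every candidate sequence violates at least one rule; no consistent tagging exists.
Count = 0.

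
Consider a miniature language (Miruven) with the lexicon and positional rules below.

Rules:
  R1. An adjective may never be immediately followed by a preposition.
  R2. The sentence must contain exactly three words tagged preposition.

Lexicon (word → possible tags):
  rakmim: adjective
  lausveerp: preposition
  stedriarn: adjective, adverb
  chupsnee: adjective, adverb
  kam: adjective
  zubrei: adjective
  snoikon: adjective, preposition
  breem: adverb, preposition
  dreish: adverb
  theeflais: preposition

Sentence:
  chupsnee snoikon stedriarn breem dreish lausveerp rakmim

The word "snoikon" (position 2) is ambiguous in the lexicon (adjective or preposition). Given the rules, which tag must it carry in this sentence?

Candidates per position — 1:chupsnee {adjective,adverb}; 2:snoikon {adjective,preposition}; 3:stedriarn {adjective,adverb}; 4:breem {adverb,preposition}; 5:dreish {adverb}; 6:lausveerp {preposition}; 7:rakmim {adjective}.
Position 2: adjective is ruled out by rule 2; that leaves preposition.
Position 4: adverb is ruled out by rule 2; that leaves preposition.
Position 1: adjective is ruled out by rule 1; that leaves adverb.
Position 3: adjective is ruled out by rule 1; that leaves adverb.
The unique satisfying tagging is: adverb preposition adverb preposition adverb preposition adjective.
Check: rule 1 satisfied; rule 2 satisfied.

preposition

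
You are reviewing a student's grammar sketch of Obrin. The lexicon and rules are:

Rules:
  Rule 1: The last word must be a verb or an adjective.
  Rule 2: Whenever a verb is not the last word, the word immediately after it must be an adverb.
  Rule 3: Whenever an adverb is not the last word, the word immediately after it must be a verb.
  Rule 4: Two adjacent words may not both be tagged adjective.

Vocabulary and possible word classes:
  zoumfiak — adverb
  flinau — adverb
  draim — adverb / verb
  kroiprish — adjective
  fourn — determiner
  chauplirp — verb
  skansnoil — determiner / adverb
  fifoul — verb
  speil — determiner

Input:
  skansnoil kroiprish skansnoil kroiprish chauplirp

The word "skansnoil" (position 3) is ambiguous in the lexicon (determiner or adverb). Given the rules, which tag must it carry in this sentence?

determiner

Candidates per position — 1:skansnoil {determiner,adverb}; 2:kroiprish {adjective}; 3:skansnoil {determiner,adverb}; 4:kroiprish {adjective}; 5:chauplirp {verb}.
Word 1 cannot be adverb — rule 3 would then fail for every completion. It is determiner.
Word 3 cannot be adverb — rule 3 would then fail for every completion. It is determiner.
The unique satisfying tagging is: determiner adjective determiner adjective verb.
Rule-by-rule: rule 1 ✓; rule 2 ✓; rule 3 ✓; rule 4 ✓.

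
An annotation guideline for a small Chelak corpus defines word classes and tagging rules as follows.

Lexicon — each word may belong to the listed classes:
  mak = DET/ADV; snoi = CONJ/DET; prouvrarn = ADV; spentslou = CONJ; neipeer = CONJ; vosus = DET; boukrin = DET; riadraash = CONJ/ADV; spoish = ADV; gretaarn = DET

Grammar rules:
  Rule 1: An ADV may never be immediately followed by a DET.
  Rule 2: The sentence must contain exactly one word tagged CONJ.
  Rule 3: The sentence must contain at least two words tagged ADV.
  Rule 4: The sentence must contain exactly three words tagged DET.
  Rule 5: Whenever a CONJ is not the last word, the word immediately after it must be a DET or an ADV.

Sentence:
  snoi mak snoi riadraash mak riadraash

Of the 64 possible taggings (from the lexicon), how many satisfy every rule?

Candidates per position — 1:snoi {CONJ,DET}; 2:mak {DET,ADV}; 3:snoi {CONJ,DET}; 4:riadraash {CONJ,ADV}; 5:mak {DET,ADV}; 6:riadraash {CONJ,ADV}.
There are 64 candidate sequences in total.
The sequences that satisfy every rule: DET DET DET CONJ ADV ADV; DET DET DET ADV ADV CONJ.
Count = 2.

2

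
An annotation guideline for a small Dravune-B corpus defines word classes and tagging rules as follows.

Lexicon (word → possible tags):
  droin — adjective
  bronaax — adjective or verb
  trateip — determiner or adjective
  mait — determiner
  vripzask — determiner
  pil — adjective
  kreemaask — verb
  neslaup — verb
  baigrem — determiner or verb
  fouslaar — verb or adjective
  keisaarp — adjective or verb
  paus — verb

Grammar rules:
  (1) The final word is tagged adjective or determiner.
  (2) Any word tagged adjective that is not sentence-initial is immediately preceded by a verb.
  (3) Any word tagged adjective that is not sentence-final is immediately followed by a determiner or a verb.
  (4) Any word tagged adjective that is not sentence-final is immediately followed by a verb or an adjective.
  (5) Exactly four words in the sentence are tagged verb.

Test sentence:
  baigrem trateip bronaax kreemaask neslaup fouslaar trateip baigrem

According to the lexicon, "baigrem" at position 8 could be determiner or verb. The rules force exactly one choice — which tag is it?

Candidates per position — 1:baigrem {determiner,verb}; 2:trateip {determiner,adjective}; 3:bronaax {adjective,verb}; 4:kreemaask {verb}; 5:neslaup {verb}; 6:fouslaar {verb,adjective}; 7:trateip {determiner,adjective}; 8:baigrem {determiner,verb}.
Position 3: adjective is ruled out by rule 2; that leaves verb.
Position 8: verb is ruled out by rule 1; that leaves determiner.
Position 6: adjective is ruled out by rule 4; that leaves verb.
Position 7: adjective is ruled out by rule 4; that leaves determiner.
Position 1: verb is ruled out by rule 5; that leaves determiner.
Position 2: adjective is ruled out by rule 2; that leaves determiner.
The unique satisfying tagging is: determiner determiner verb verb verb verb determiner determiner.
Check: rule 1 satisfied; rule 2 satisfied; rule 3 satisfied; rule 4 satisfied; rule 5 satisfied.

determiner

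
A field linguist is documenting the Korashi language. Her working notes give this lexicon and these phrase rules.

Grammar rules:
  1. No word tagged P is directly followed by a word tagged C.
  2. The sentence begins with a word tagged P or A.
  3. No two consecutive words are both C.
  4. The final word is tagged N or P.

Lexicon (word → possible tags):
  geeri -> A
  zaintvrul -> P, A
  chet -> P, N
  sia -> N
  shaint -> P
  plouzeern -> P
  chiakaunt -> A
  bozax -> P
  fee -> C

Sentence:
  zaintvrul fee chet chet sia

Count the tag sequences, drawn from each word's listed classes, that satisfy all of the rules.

4

Candidates per position — 1:zaintvrul {P,A}; 2:fee {C}; 3:chet {P,N}; 4:chet {P,N}; 5:sia {N}.
There are 8 candidate sequences in total.
The sequences that satisfy every rule: A C P P N; A C P N N; A C N P N; A C N N N.
Count = 4.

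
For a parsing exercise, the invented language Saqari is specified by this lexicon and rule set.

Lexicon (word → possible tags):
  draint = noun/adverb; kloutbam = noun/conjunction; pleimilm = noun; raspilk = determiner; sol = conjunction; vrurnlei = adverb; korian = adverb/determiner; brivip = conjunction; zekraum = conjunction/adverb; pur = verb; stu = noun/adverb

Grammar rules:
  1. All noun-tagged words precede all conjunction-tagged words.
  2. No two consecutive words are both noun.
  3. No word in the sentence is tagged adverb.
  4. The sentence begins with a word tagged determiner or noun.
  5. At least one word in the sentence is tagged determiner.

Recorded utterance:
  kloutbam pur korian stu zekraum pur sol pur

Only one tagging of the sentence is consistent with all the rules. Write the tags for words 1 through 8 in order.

noun verb determiner noun conjunction verb conjunction verb

Candidates per position — 1:kloutbam {noun,conjunction}; 2:pur {verb}; 3:korian {adverb,determiner}; 4:stu {noun,adverb}; 5:zekraum {conjunction,adverb}; 6:pur {verb}; 7:sol {conjunction}; 8:pur {verb}.
At position 1, choosing conjunction makes rule 4 impossible to satisfy; hence noun.
At position 3, choosing adverb makes rule 3 impossible to satisfy; hence determiner.
At position 4, choosing adverb makes rule 3 impossible to satisfy; hence noun.
At position 5, choosing adverb makes rule 3 impossible to satisfy; hence conjunction.
The unique satisfying tagging is: noun verb determiner noun conjunction verb conjunction verb.
Check: rule 1 satisfied; rule 2 satisfied; rule 3 satisfied; rule 4 satisfied; rule 5 satisfied.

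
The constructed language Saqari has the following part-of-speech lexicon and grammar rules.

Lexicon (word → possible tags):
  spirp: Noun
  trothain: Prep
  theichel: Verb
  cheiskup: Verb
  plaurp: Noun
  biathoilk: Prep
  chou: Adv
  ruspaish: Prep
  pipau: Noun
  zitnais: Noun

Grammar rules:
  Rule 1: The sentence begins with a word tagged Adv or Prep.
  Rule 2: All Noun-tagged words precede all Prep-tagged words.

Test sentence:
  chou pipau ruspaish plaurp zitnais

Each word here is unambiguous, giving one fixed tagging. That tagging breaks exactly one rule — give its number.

2

Fixed tagging: Adv Noun Prep Noun Noun.
Rule check: R1 pass, R2 fail.
Only rule 2 fails.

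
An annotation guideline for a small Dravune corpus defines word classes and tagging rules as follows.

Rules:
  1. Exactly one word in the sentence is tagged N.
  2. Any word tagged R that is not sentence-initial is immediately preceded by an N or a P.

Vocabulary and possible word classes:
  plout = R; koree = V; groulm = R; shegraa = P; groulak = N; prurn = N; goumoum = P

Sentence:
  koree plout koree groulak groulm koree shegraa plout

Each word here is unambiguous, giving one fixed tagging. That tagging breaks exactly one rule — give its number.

Fixed tagging: V R V N R V P R.
Rule check: R1 pass, R2 fail.
Only rule 2 fails.

2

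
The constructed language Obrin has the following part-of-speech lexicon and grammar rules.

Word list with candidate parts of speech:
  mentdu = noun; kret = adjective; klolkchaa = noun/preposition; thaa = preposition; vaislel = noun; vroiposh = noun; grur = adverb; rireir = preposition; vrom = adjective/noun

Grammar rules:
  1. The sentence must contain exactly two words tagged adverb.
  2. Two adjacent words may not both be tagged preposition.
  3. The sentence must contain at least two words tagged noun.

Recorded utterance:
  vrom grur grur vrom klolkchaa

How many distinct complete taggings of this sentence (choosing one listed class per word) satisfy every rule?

Candidates per position — 1:vrom {adjective,noun}; 2:grur {adverb}; 3:grur {adverb}; 4:vrom {adjective,noun}; 5:klolkchaa {noun,preposition}.
There are 8 candidate sequences in total.
The sequences that satisfy every rule: adjective adverb adverb noun noun; noun adverb adverb adjective noun; noun adverb adverb noun noun; noun adverb adverb noun preposition.
Count = 4.

4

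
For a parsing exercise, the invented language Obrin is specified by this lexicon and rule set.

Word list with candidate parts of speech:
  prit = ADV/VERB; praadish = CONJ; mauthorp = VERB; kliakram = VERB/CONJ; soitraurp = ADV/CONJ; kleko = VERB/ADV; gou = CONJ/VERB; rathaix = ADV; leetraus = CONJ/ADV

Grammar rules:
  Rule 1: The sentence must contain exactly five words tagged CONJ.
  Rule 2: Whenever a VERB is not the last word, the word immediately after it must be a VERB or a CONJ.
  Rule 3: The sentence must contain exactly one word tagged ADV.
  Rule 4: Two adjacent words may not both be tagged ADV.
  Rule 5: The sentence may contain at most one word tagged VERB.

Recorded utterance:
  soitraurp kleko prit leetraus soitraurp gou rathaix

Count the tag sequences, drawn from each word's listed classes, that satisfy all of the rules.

0

Candidates per position — 1:soitraurp {ADV,CONJ}; 2:kleko {VERB,ADV}; 3:prit {ADV,VERB}; 4:leetraus {CONJ,ADV}; 5:soitraurp {ADV,CONJ}; 6:gou {CONJ,VERB}; 7:rathaix {ADV}.
There are 64 candidate sequences in total.
Rule 1 cannot be satisfied by any choice of tags from the lexicon.
So there is no consistent tagging.
Count = 0.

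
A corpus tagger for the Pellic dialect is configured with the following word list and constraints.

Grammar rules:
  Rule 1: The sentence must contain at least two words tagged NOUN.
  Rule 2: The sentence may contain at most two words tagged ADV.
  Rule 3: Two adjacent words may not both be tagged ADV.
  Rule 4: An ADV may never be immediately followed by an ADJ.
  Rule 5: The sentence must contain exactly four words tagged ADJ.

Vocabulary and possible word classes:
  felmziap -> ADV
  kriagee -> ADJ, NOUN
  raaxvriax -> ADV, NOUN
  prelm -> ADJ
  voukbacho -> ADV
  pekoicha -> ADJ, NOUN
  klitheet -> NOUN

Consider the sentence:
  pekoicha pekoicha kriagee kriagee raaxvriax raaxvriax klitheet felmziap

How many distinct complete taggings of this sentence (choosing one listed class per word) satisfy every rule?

3

Candidates per position — 1:pekoicha {ADJ,NOUN}; 2:pekoicha {ADJ,NOUN}; 3:kriagee {ADJ,NOUN}; 4:kriagee {ADJ,NOUN}; 5:raaxvriax {ADV,NOUN}; 6:raaxvriax {ADV,NOUN}; 7:klitheet {NOUN}; 8:felmziap {ADV}.
There are 64 candidate sequences in total.
The sequences that satisfy every rule: ADJ ADJ ADJ ADJ ADV NOUN NOUN ADV; ADJ ADJ ADJ ADJ NOUN ADV NOUN ADV; ADJ ADJ ADJ ADJ NOUN NOUN NOUN ADV.
Count = 3.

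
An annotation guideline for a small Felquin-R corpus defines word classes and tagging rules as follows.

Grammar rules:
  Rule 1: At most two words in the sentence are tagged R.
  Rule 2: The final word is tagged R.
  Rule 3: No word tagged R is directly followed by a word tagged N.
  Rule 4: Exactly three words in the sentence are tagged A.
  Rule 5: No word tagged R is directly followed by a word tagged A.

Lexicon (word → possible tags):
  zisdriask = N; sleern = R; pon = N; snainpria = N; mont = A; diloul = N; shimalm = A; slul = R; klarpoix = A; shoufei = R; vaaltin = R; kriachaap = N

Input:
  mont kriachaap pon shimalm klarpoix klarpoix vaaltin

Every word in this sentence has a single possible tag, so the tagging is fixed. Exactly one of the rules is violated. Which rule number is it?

4

Fixed tagging: A N N A A A R.
Rule check: R1 ✓, R2 ✓, R3 ✓, R4 ✗, R5 ✓.
Only rule 4 fails.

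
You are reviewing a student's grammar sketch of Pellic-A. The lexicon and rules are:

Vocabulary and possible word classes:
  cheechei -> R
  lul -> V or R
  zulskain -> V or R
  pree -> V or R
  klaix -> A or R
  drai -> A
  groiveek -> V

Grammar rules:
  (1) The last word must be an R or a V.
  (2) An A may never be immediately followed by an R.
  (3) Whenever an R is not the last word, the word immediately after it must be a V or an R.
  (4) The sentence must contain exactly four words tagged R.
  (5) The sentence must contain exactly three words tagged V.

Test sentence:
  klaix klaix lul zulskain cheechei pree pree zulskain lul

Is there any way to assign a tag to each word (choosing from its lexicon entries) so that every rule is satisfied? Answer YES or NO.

YES

Candidates per position — 1:klaix {A,R}; 2:klaix {A,R}; 3:lul {V,R}; 4:zulskain {V,R}; 5:cheechei {R}; 6:pree {V,R}; 7:pree {V,R}; 8:zulskain {V,R}; 9:lul {V,R}.
One satisfying assignment: A A V V R R R V R.
Rule-by-rule: rule 1 satisfied; rule 2 satisfied; rule 3 satisfied; rule 4 satisfied; rule 5 satisfied.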